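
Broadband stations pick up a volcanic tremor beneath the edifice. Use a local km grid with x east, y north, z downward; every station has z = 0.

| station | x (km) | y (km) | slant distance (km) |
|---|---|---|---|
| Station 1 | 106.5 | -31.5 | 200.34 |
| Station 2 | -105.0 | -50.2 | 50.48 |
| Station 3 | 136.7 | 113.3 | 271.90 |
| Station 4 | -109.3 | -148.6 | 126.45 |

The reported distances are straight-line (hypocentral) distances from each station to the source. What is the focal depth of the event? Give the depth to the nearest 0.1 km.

Each station gives a sphere (x−x_i)² + (y−y_i)² + z² = d_i² (stations at z=0).
Subtracting the Station 1 sphere from Station 2 and Station 3: z² cancels, leaving linear equations in x and y:
-423.0 x − 37.4 y = 38798.43
60.4 x + 289.6 y = -14604.21
Solving: x ≈ -88.903, y ≈ -31.887 km (keep extra digits for the depth step; rounded: -88.9, -31.9).
Then from the Station 1 sphere: z² = 200.34² − (x − 106.5)² − (y + 31.5)² with x = -88.903, y = -31.887, so z ≈ 44.200 ≈ 44.2 km.

depth ≈ 44.2 km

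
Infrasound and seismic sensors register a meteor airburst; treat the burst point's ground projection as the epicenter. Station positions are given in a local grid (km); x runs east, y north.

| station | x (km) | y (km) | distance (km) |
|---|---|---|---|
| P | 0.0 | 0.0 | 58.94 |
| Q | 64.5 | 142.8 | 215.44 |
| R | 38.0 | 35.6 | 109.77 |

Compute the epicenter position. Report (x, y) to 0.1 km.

x ≈ -29.2 km, y ≈ -51.2 km

Circle about each station: x² + y² = 58.94²; (x − 64.5)² + (y − 142.8)² = 215.44²; (x − 38.0)² + (y − 35.6)² = 109.77².
Subtracting pairs of circle equations eliminates x²+y² and gives linear equations (the radical axes):
129.0 x + 285.6 y = -18388.38
76.0 x + 71.2 y = -5864.17
Solving the 2×2 system: x ≈ -29.2, y ≈ -51.2 km.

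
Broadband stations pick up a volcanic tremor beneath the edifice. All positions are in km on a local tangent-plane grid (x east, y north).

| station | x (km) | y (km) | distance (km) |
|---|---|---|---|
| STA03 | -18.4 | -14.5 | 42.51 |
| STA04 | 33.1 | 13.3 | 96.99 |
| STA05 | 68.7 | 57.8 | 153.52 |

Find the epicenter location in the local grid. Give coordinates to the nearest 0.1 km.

x ≈ -38.8 km, y ≈ -51.8 km

Circle about each station: (x + 18.4)² + (y + 14.5)² = 42.51²; (x − 33.1)² + (y − 13.3)² = 96.99²; (x − 68.7)² + (y − 57.8)² = 153.52².
Subtracting the STA03 equation from the STA04 and STA05 equations removes the quadratic terms:
103.0 x + 55.6 y = -6876.27
174.2 x + 144.6 y = -14249.57
Solving the 2×2 system: x ≈ -38.8, y ≈ -51.8 km.
Check against STA03 (with the unrounded x, y): √((x + 18.4)²+(y + 14.5)²) = 42.52 ≈ 42.51 km. ✓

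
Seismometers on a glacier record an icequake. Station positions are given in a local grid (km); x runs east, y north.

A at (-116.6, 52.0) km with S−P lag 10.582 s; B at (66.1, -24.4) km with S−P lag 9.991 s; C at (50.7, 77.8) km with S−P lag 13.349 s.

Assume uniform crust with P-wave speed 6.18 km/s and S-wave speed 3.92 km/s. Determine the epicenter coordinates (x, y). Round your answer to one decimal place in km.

Distance from S−P lag: d = Δt · v_P v_S / (v_P − v_S) = Δt · (6.18·3.92)/(6.18−3.92) ≈ 10.7193·Δt.
So d_A = 113.43, d_B = 107.10, d_C = 143.09 km.
Circle about each station: (x + 116.6)² + (y − 52.0)² = 113.43²; (x − 66.1)² + (y + 24.4)² = 107.10²; (x − 50.7)² + (y − 77.8)² = 143.09².
Subtracting pairs of circle equations eliminates x²+y² and gives linear equations (the radical axes):
365.4 x − 152.8 y = -9939.04
334.6 x + 51.6 y = -15284.61
Solving the 2×2 system: x ≈ -40.7, y ≈ -32.3 km.

x ≈ -40.7 km, y ≈ -32.3 km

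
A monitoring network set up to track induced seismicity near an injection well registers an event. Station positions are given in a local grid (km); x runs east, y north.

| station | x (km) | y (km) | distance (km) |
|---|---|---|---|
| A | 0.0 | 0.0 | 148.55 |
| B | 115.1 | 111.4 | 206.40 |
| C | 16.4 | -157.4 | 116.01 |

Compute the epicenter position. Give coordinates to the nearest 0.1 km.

Circle about each station: x² + y² = 148.55²; (x − 115.1)² + (y − 111.4)² = 206.40²; (x − 16.4)² + (y + 157.4)² = 116.01².
Subtracting the A equation from the B and C equations removes the quadratic terms:
230.2 x + 222.8 y = 5124.11
32.8 x − 314.8 y = 33652.50
Solving the 2×2 system: x ≈ 114.2, y ≈ -95.0 km.
Check against A (with the unrounded x, y): √(x²+y²) = 148.55 ≈ 148.55 km. ✓

(114.2, -95.0)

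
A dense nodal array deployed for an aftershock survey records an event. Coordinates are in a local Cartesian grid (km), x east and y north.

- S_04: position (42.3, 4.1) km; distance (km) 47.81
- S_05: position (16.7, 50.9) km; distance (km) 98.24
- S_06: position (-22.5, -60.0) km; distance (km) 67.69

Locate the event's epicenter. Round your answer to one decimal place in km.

43.2 km east, -43.7 km north

Circle about each station: (x − 42.3)² + (y − 4.1)² = 47.81²; (x − 16.7)² + (y − 50.9)² = 98.24²; (x + 22.5)² + (y + 60.0)² = 67.69².
Subtracting the S_04 equation from the S_05 and S_06 equations removes the quadratic terms:
-51.2 x + 93.6 y = -6301.70
-129.6 x − 128.2 y = 4.01
Solving the 2×2 system: x ≈ 43.2, y ≈ -43.7 km.
Check against S_04 (with the unrounded x, y): √((x − 42.3)²+(y − 4.1)²) = 47.81 ≈ 47.81 km. ✓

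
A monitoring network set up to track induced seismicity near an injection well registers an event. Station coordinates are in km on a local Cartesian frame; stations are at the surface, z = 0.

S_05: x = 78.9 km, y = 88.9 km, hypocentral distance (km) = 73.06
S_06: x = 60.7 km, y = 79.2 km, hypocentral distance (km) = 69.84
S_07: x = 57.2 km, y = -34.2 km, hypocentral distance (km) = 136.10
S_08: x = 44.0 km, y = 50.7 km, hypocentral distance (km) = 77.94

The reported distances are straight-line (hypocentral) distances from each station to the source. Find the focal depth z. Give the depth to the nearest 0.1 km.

Each station gives a sphere (x−x_i)² + (y−y_i)² + z² = d_i² (stations at z=0).
Subtracting the S_05 sphere from S_06 and S_07: z² cancels, leaving linear equations in x and y:
-36.4 x − 19.4 y = -3711.15
-43.4 x − 246.2 y = -22872.39
Solving: x ≈ 57.879, y ≈ 82.699 km (keep extra digits for the depth step; rounded: 57.9, 82.7).
Then from the S_05 sphere: z² = 73.06² − (x − 78.9)² − (y − 88.9)² with x = 57.879, y = 82.699, so z ≈ 69.695 ≈ 69.7 km.

z ≈ 69.7 km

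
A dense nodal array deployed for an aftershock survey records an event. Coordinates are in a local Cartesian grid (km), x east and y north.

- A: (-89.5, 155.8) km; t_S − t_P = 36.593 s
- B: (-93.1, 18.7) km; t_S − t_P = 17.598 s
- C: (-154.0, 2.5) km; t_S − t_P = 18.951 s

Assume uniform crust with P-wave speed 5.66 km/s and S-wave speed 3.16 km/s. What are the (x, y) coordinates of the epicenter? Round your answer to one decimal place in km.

-71.9 km east, -105.4 km north

Distance from S−P lag: d = Δt · v_P v_S / (v_P − v_S) = Δt · (5.66·3.16)/(5.66−3.16) ≈ 7.1542·Δt.
So d_A = 261.80, d_B = 125.90, d_C = 135.58 km.
Circle about each station: (x + 89.5)² + (y − 155.8)² = 261.80²; (x + 93.1)² + (y − 18.7)² = 125.90²; (x + 154.0)² + (y − 2.5)² = 135.58².
Subtracting pairs of circle equations eliminates x²+y² and gives linear equations (the radical axes):
-7.2 x − 274.2 y = 29421.84
-129.0 x − 306.6 y = 41595.66
Solving the 2×2 system: x ≈ -71.9, y ≈ -105.4 km.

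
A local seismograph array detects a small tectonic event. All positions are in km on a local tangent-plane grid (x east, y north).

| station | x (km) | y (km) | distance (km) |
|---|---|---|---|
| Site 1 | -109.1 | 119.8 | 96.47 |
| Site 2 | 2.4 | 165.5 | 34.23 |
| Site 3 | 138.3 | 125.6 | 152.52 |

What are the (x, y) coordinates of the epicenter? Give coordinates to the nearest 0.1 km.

-13.9 km east, 135.4 km north

Circle about each station: (x + 109.1)² + (y − 119.8)² = 96.47²; (x − 2.4)² + (y − 165.5)² = 34.23²; (x − 138.3)² + (y − 125.6)² = 152.52².
Subtracting pairs of circle equations eliminates x²+y² and gives linear equations (the radical axes):
223.0 x + 91.4 y = 9275.93
494.8 x + 11.6 y = -5308.49
Solving the 2×2 system: x ≈ -13.9, y ≈ 135.4 km.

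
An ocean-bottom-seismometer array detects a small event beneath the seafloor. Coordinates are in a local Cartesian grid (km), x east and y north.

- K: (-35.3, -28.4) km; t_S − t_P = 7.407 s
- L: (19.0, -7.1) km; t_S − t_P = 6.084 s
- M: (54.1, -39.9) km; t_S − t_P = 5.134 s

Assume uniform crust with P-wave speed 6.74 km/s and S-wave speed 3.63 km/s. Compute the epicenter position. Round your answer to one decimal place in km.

16.6 km east, -54.9 km north

Distance from S−P lag: d = Δt · v_P v_S / (v_P − v_S) = Δt · (6.74·3.63)/(6.74−3.63) ≈ 7.8669·Δt.
So d_K = 58.27, d_L = 47.86, d_M = 40.39 km.
Circle about each station: (x + 35.3)² + (y + 28.4)² = 58.27²; (x − 19.0)² + (y + 7.1)² = 47.86²; (x − 54.1)² + (y + 39.9)² = 40.39².
Subtracting the K equation from the L and M equations removes the quadratic terms:
108.6 x + 42.6 y = -536.43
178.8 x − 23.0 y = 4230.21
Solving the 2×2 system: x ≈ 16.6, y ≈ -54.9 km.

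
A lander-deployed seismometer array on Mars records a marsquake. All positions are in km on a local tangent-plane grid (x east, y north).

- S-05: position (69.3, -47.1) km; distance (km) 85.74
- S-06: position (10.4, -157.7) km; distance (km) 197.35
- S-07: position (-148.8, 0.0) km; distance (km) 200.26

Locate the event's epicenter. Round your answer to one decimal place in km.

48.2 km east, 36.0 km north

Circle about each station: (x − 69.3)² + (y + 47.1)² = 85.74²; (x − 10.4)² + (y + 157.7)² = 197.35²; (x + 148.8)² + y² = 200.26².
Subtracting the S-05 equation from the S-06 and S-07 equations removes the quadratic terms:
-117.8 x − 221.2 y = -13639.12
-436.2 x + 94.2 y = -17632.18
Solving the 2×2 system: x ≈ 48.2, y ≈ 36.0 km.
Check against S-05 (with the unrounded x, y): √((x − 69.3)²+(y + 47.1)²) = 85.73 ≈ 85.74 km. ✓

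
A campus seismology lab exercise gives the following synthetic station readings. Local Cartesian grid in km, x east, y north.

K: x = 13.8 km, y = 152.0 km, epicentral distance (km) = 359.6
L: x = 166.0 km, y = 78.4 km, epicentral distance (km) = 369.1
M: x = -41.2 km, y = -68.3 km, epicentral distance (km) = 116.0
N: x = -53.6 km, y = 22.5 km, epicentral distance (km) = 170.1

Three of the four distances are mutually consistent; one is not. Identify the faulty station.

Solve using three stations at a time. Using L, M, N (subtract circle equations pairwise → linear system) gives (x, y) ≈ (-144.4, -121.4).
Distances from that point to each station vs reported:
  K: calculated 315.8 vs reported 359.6 → residual 43.8 km
  L: calculated 369.1 vs reported 369.1 → residual 0.0 km
  M: calculated 116.0 vs reported 116.0 → residual 0.0 km
  N: calculated 170.1 vs reported 170.1 → residual 0.0 km
L, M, N are mutually consistent (residuals ≈ 0); K is off by 43.8 km.

K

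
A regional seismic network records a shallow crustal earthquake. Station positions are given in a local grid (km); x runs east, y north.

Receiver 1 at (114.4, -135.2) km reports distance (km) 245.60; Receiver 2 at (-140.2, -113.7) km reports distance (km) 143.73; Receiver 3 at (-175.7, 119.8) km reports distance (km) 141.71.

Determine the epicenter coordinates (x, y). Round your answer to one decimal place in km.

x ≈ -78.9 km, y ≈ 16.3 km

Circle about each station: (x − 114.4)² + (y + 135.2)² = 245.60²; (x + 140.2)² + (y + 113.7)² = 143.73²; (x + 175.7)² + (y − 119.8)² = 141.71².
Subtracting pairs of circle equations eliminates x²+y² and gives linear equations (the radical axes):
-509.2 x + 43.0 y = 40878.38
-580.2 x + 510.0 y = 54093.77
Solving the 2×2 system: x ≈ -78.9, y ≈ 16.3 km.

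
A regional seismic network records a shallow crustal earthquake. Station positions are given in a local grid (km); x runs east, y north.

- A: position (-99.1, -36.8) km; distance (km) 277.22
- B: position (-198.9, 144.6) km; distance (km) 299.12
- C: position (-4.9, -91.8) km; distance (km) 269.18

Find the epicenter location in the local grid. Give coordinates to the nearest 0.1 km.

Circle about each station: (x + 99.1)² + (y + 36.8)² = 277.22²; (x + 198.9)² + (y − 144.6)² = 299.12²; (x + 4.9)² + (y + 91.8)² = 269.18².
Subtracting the A equation from the B and C equations removes the quadratic terms:
-199.6 x + 362.8 y = 36673.47
188.4 x − 110.0 y = 1669.26
Solving the 2×2 system: x ≈ 100.0, y ≈ 156.1 km.
Check against A (with the unrounded x, y): √((x + 99.1)²+(y + 36.8)²) = 277.22 ≈ 277.22 km. ✓

(100.0, 156.1)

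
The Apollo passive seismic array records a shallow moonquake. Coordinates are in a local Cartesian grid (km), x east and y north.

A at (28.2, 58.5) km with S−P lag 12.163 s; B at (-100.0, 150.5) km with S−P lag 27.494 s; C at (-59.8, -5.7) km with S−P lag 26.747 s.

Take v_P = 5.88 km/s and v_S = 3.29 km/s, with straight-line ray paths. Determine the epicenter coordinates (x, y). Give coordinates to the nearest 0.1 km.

Distance from S−P lag: d = Δt · v_P v_S / (v_P − v_S) = Δt · (5.88·3.29)/(5.88−3.29) ≈ 7.4692·Δt.
So d_A = 90.85, d_B = 205.36, d_C = 199.78 km.
Circle about each station: (x − 28.2)² + (y − 58.5)² = 90.85²; (x + 100.0)² + (y − 150.5)² = 205.36²; (x + 59.8)² + (y + 5.7)² = 199.78².
Subtracting the A equation from the B and C equations removes the quadratic terms:
-256.4 x + 184.0 y = -5486.25
-176.0 x − 128.4 y = -32267.29
Solving the 2×2 system: x ≈ 101.7, y ≈ 111.9 km.

(101.7, 111.9)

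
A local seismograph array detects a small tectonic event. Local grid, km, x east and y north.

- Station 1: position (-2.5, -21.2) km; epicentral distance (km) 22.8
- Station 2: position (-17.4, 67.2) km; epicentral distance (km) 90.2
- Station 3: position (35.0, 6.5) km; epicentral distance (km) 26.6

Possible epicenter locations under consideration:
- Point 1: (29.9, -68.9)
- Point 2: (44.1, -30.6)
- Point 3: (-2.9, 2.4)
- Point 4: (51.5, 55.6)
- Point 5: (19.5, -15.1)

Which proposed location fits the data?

For each candidate, compare |candidate − station| to the reported distance:
Point 1: residuals Station 1 34.9, Station 2 53.9, Station 3 49.0 → max 53.9 km
Point 2: residuals Station 1 24.7, Station 2 25.3, Station 3 11.6 → max 25.3 km
Point 3: residuals Station 1 0.8, Station 2 23.8, Station 3 11.5 → max 23.8 km
Point 4: residuals Station 1 71.1, Station 2 20.3, Station 3 25.2 → max 71.1 km
Point 5: residuals Station 1 0.0, Station 2 0.0, Station 3 0.0 → max 0.0 km
Only Point 5 has all residuals ≈ 0.

Point 5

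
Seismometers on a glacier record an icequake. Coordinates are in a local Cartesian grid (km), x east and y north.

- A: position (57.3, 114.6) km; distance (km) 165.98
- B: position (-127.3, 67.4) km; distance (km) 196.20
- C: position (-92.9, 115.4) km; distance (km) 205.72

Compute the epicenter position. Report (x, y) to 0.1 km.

Circle about each station: (x − 57.3)² + (y − 114.6)² = 165.98²; (x + 127.3)² + (y − 67.4)² = 196.20²; (x + 92.9)² + (y − 115.4)² = 205.72².
Subtracting pairs of circle equations eliminates x²+y² and gives linear equations (the radical axes):
-369.2 x − 94.4 y = -6613.48
-300.4 x + 1.6 y = -9240.24
Solving the 2×2 system: x ≈ 30.5, y ≈ -49.2 km.

(30.5, -49.2)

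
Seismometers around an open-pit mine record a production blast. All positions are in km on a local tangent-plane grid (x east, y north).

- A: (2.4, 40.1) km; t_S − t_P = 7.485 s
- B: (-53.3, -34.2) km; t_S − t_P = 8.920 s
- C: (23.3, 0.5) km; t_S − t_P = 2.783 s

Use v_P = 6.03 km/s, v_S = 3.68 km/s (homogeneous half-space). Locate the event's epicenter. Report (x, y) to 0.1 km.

Distance from S−P lag: d = Δt · v_P v_S / (v_P − v_S) = Δt · (6.03·3.68)/(6.03−3.68) ≈ 9.4427·Δt.
So d_A = 70.68, d_B = 84.23, d_C = 26.28 km.
Circle about each station: (x − 2.4)² + (y − 40.1)² = 70.68²; (x + 53.3)² + (y + 34.2)² = 84.23²; (x − 23.3)² + (y − 0.5)² = 26.28².
Subtracting pairs of circle equations eliminates x²+y² and gives linear equations (the radical axes):
-111.4 x − 148.6 y = 297.73
41.8 x − 79.2 y = 3234.39
Solving the 2×2 system: x ≈ 30.4, y ≈ -24.8 km.
Check against A (with the unrounded x, y): √((x − 2.4)²+(y − 40.1)²) = 70.68 ≈ 70.68 km. ✓

x ≈ 30.4 km, y ≈ -24.8 km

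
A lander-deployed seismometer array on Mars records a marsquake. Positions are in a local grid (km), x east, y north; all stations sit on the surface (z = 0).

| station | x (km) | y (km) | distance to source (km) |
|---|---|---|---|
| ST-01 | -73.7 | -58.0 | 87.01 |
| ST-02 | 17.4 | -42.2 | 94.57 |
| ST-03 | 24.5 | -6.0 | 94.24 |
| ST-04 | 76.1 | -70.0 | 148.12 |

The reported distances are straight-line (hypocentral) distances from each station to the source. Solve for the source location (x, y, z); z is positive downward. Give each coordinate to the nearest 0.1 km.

Each station gives a sphere (x−x_i)² + (y−y_i)² + z² = d_i² (stations at z=0).
Subtracting the ST-01 sphere from ST-02 and ST-03: z² cancels, leaving linear equations in x and y:
182.2 x + 31.6 y = -8084.83
196.4 x + 104.0 y = -9469.88
Solving: x ≈ -42.501, y ≈ -10.795 km (keep extra digits for the depth step; rounded: -42.5, -10.8).
Then from the ST-01 sphere: z² = 87.01² − (x + 73.7)² − (y + 58.0)² with x = -42.501, y = -10.795, so z ≈ 66.099 ≈ 66.1 km.

x ≈ -42.5 km, y ≈ -10.8 km, depth ≈ 66.1 km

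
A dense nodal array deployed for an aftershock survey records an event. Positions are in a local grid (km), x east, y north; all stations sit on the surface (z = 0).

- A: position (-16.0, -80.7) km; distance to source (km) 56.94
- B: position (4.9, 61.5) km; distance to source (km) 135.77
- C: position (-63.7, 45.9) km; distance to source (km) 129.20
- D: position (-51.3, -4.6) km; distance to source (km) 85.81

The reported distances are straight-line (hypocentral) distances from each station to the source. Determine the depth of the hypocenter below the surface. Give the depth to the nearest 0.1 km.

Each station gives a sphere (x−x_i)² + (y−y_i)² + z² = d_i² (stations at z=0).
Subtracting the A sphere from B and C: z² cancels, leaving linear equations in x and y:
41.8 x + 284.4 y = -18153.56
-95.4 x + 253.2 y = -14054.47
Solving: x ≈ -15.892, y ≈ -61.495 km (keep extra digits for the depth step; rounded: -15.9, -61.5).
Then from the A sphere: z² = 56.94² − (x + 16.0)² − (y + 80.7)² with x = -15.892, y = -61.495, so z ≈ 53.603 ≈ 53.6 km.
Check against D (with the unrounded solution): distance 85.81 ≈ 85.81 km. ✓

z ≈ 53.6 km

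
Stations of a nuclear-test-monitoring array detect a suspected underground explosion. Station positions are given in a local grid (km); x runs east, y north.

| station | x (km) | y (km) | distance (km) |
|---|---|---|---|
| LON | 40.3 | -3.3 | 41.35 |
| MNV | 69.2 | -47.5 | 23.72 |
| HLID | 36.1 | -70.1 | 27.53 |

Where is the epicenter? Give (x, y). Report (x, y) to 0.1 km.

x ≈ 45.7 km, y ≈ -44.3 km

Circle about each station: (x − 40.3)² + (y + 3.3)² = 41.35²; (x − 69.2)² + (y + 47.5)² = 23.72²; (x − 36.1)² + (y + 70.1)² = 27.53².
Subtracting the LON equation from the MNV and HLID equations removes the quadratic terms:
57.8 x − 88.4 y = 6557.09
-8.4 x − 133.6 y = 5534.16
Solving the 2×2 system: x ≈ 45.7, y ≈ -44.3 km.
Check against LON (with the unrounded x, y): √((x − 40.3)²+(y + 3.3)²) = 41.35 ≈ 41.35 km. ✓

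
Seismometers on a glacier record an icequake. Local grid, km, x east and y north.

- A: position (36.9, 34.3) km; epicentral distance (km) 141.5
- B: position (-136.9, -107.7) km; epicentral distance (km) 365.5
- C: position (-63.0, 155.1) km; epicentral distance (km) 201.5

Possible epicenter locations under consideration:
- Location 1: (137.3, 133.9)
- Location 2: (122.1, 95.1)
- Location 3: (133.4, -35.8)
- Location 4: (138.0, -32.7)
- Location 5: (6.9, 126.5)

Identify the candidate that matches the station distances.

For each candidate, compare |candidate − station| to the reported distance:
Location 1: residuals A 0.1, B 0.0, C 0.1 → max 0.1 km
Location 2: residuals A 36.8, B 36.5, C 6.9 → max 36.8 km
Location 3: residuals A 22.2, B 85.8, C 72.4 → max 85.8 km
Location 4: residuals A 20.2, B 80.6, C 73.6 → max 80.6 km
Location 5: residuals A 44.5, B 90.7, C 126.0 → max 126.0 km
Only Location 1 has all residuals ≈ 0.

Location 1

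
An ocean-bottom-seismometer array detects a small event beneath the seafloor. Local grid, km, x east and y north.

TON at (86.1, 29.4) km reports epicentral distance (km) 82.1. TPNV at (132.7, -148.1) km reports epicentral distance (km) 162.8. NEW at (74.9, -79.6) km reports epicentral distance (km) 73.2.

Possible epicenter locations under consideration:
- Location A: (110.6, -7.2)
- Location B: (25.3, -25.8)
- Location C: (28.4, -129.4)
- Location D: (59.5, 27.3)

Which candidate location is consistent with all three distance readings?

For each candidate, compare |candidate − station| to the reported distance:
Location A: residuals TON 38.1, TPNV 20.2, NEW 7.5 → max 38.1 km
Location B: residuals TON 0.0, TPNV 0.0, NEW 0.0 → max 0.0 km
Location C: residuals TON 86.9, TPNV 56.8, NEW 5.1 → max 86.9 km
Location D: residuals TON 55.4, TPNV 27.3, NEW 34.8 → max 55.4 km
Only Location B has all residuals ≈ 0.

Location B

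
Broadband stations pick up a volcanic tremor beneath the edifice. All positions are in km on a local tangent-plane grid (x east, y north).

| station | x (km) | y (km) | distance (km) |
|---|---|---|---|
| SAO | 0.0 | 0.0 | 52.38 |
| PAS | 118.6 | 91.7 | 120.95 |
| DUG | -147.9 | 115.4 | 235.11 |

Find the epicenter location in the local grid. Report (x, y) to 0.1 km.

Circle about each station: x² + y² = 52.38²; (x − 118.6)² + (y − 91.7)² = 120.95²; (x + 147.9)² + (y − 115.4)² = 235.11².
Subtracting the SAO equation from the PAS and DUG equations removes the quadratic terms:
237.2 x + 183.4 y = 10589.61
-295.8 x + 230.8 y = -17341.48
Solving the 2×2 system: x ≈ 51.6, y ≈ -9.0 km.

51.6 km east, -9.0 km north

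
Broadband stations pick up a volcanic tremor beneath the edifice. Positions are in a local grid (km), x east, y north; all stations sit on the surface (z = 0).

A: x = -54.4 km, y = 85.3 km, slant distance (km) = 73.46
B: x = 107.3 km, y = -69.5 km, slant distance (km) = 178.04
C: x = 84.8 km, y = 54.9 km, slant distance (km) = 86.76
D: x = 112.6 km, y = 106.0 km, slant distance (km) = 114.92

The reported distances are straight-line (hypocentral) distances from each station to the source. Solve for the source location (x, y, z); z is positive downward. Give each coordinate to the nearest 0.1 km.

x ≈ 8.4 km, y ≈ 74.0 km, depth ≈ 36.4 km

Each station gives a sphere (x−x_i)² + (y−y_i)² + z² = d_i² (stations at z=0).
Subtracting the A sphere from B and C: z² cancels, leaving linear equations in x and y:
323.4 x − 309.6 y = -20193.78
278.4 x − 60.8 y = -2161.33
Solving: x ≈ 8.397, y ≈ 73.996 km (keep extra digits for the depth step; rounded: 8.4, 74.0).
Then from the A sphere: z² = 73.46² − (x + 54.4)² − (y − 85.3)² with x = 8.397, y = 73.996, so z ≈ 36.402 ≈ 36.4 km.
Check against D (with the unrounded solution): distance 114.92 ≈ 114.92 km. ✓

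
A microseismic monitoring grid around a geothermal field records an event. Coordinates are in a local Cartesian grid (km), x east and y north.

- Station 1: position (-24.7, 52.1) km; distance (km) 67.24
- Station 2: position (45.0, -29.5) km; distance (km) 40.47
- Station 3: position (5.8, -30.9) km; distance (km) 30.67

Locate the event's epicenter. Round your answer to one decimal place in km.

x ≈ 15.5 km, y ≈ -1.8 km

Circle about each station: (x + 24.7)² + (y − 52.1)² = 67.24²; (x − 45.0)² + (y + 29.5)² = 40.47²; (x − 5.8)² + (y + 30.9)² = 30.67².
Subtracting pairs of circle equations eliminates x²+y² and gives linear equations (the radical axes):
139.4 x − 163.2 y = 2454.15
61.0 x − 166.0 y = 1244.52
Solving the 2×2 system: x ≈ 15.5, y ≈ -1.8 km.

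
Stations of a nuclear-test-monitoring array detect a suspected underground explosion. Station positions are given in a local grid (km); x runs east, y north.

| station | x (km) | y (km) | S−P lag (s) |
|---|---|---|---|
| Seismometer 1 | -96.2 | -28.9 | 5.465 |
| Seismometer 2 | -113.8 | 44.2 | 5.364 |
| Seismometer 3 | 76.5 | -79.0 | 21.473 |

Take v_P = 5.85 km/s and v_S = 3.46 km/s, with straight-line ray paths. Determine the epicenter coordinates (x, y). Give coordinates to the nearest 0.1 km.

Distance from S−P lag: d = Δt · v_P v_S / (v_P − v_S) = Δt · (5.85·3.46)/(5.85−3.46) ≈ 8.4690·Δt.
So d_Seismometer 1 = 46.28, d_Seismometer 2 = 45.43, d_Seismometer 3 = 181.86 km.
Circle about each station: (x + 96.2)² + (y + 28.9)² = 46.28²; (x + 113.8)² + (y − 44.2)² = 45.43²; (x − 76.5)² + (y + 79.0)² = 181.86².
Subtracting the Seismometer 1 equation from the Seismometer 2 and Seismometer 3 equations removes the quadratic terms:
-35.2 x + 146.2 y = 4892.38
345.4 x − 100.2 y = -28927.62
Solving the 2×2 system: x ≈ -79.6, y ≈ 14.3 km.

x ≈ -79.6 km, y ≈ 14.3 km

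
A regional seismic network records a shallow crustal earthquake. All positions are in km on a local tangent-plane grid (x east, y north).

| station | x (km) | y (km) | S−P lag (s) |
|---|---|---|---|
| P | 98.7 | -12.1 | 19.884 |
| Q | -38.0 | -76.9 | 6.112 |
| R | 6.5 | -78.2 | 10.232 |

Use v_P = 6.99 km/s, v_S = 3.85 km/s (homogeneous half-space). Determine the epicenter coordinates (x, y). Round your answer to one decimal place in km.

-70.1 km east, -35.5 km north

Distance from S−P lag: d = Δt · v_P v_S / (v_P − v_S) = Δt · (6.99·3.85)/(6.99−3.85) ≈ 8.5705·Δt.
So d_P = 170.42, d_Q = 52.38, d_R = 87.69 km.
Circle about each station: (x − 98.7)² + (y + 12.1)² = 170.42²; (x + 38.0)² + (y + 76.9)² = 52.38²; (x − 6.5)² + (y + 78.2)² = 87.69².
Subtracting the P equation from the Q and R equations removes the quadratic terms:
-273.4 x − 129.6 y = 23768.82
-184.4 x − 132.2 y = 17622.83
Solving the 2×2 system: x ≈ -70.1, y ≈ -35.5 km.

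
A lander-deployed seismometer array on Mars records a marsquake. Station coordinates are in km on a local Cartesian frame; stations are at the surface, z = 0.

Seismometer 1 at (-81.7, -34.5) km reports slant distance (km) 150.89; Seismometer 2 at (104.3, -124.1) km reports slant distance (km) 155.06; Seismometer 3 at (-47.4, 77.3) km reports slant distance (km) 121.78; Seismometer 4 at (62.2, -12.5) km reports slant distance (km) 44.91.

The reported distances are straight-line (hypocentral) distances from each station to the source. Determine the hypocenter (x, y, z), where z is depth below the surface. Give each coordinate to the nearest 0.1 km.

Each station gives a sphere (x−x_i)² + (y−y_i)² + z² = d_i² (stations at z=0).
Subtracting the Seismometer 1 sphere from Seismometer 2 and Seismometer 3: z² cancels, leaving linear equations in x and y:
372.0 x − 179.2 y = 17138.35
68.6 x + 223.6 y = 8294.33
Solving: x ≈ 55.707, y ≈ 20.004 km (keep extra digits for the depth step; rounded: 55.7, 20.0).
Then from the Seismometer 1 sphere: z² = 150.89² − (x + 81.7)² − (y + 34.5)² with x = 55.707, y = 20.004, so z ≈ 30.272 ≈ 30.3 km.

x ≈ 55.7 km, y ≈ 20.0 km, depth ≈ 30.3 km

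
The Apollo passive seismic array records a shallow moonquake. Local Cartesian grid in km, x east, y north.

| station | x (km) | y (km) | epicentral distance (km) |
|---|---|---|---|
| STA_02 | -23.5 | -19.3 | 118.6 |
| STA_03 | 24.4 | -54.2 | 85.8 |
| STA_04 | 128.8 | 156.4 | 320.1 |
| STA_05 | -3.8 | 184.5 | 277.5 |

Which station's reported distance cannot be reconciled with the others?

Solve using three stations at a time. Using STA_02, STA_03, STA_04 (subtract circle equations pairwise → linear system) gives (x, y) ≈ (-1.8, -135.8).
Distances from that point to each station vs reported:
  STA_02: calculated 118.6 vs reported 118.6 → residual 0.0 km
  STA_03: calculated 85.7 vs reported 85.8 → residual 0.1 km
  STA_04: calculated 320.1 vs reported 320.1 → residual 0.0 km
  STA_05: calculated 320.3 vs reported 277.5 → residual 42.8 km
STA_02, STA_03, STA_04 are mutually consistent (residuals ≈ 0); STA_05 is off by 42.8 km.

STA_05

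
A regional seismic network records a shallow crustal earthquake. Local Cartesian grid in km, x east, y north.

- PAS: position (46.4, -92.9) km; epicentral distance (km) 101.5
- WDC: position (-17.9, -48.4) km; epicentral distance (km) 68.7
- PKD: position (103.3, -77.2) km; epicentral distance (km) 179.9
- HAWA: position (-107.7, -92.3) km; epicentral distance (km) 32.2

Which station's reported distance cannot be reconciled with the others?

PAS

Solve using three stations at a time. Using WDC, PKD, HAWA (subtract circle equations pairwise → linear system) gives (x, y) ≈ (-76.5, -84.3).
Distances from that point to each station vs reported:
  PAS: calculated 123.2 vs reported 101.5 → residual 21.7 km
  WDC: calculated 68.7 vs reported 68.7 → residual 0.0 km
  PKD: calculated 179.9 vs reported 179.9 → residual 0.0 km
  HAWA: calculated 32.2 vs reported 32.2 → residual 0.0 km
WDC, PKD, HAWA are mutually consistent (residuals ≈ 0); PAS is off by 21.7 km.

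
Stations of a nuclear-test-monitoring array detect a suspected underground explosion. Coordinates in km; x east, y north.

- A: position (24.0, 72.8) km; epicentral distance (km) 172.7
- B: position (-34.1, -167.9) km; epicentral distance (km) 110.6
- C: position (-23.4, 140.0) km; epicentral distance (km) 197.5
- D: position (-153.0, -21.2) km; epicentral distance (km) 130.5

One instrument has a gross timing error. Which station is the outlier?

A

Solve using three stations at a time. Using B, C, D (subtract circle equations pairwise → linear system) gives (x, y) ≈ (-27.6, -57.5).
Distances from that point to each station vs reported:
  A: calculated 140.1 vs reported 172.7 → residual 32.6 km
  B: calculated 110.6 vs reported 110.6 → residual 0.0 km
  C: calculated 197.5 vs reported 197.5 → residual 0.0 km
  D: calculated 130.5 vs reported 130.5 → residual 0.0 km
B, C, D are mutually consistent (residuals ≈ 0); A is off by 32.6 km.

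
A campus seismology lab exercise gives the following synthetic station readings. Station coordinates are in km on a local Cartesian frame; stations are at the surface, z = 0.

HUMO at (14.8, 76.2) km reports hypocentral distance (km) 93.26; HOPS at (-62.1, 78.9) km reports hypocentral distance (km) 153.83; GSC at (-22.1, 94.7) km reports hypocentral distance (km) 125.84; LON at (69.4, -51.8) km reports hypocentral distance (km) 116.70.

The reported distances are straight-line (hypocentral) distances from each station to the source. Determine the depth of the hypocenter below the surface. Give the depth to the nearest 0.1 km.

depth ≈ 66.0 km

Each station gives a sphere (x−x_i)² + (y−y_i)² + z² = d_i² (stations at z=0).
Subtracting the HUMO sphere from HOPS and GSC: z² cancels, leaving linear equations in x and y:
-153.8 x + 5.4 y = -10910.10
-73.8 x + 37.0 y = -3707.26
Solving: x ≈ 72.496, y ≈ 44.404 km (keep extra digits for the depth step; rounded: 72.5, 44.4).
Then from the HUMO sphere: z² = 93.26² − (x − 14.8)² − (y − 76.2)² with x = 72.496, y = 44.404, so z ≈ 66.012 ≈ 66.0 km.
Check against LON (with the unrounded solution): distance 116.72 ≈ 116.70 km. ✓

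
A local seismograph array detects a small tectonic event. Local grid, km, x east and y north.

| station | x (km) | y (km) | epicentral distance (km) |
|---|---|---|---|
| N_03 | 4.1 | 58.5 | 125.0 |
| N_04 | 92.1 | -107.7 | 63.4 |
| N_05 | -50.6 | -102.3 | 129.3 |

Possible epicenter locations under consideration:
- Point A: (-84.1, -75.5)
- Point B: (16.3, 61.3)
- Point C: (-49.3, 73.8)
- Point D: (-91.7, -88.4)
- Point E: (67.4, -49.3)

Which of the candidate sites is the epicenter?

For each candidate, compare |candidate − station| to the reported distance:
Point A: residuals N_03 35.4, N_04 115.7, N_05 86.4 → max 115.7 km
Point B: residuals N_03 112.5, N_04 121.8, N_05 47.5 → max 121.8 km
Point C: residuals N_03 69.5, N_04 166.7, N_05 46.8 → max 166.7 km
Point D: residuals N_03 50.4, N_04 121.4, N_05 85.9 → max 121.4 km
Point E: residuals N_03 0.0, N_04 0.0, N_05 0.1 → max 0.1 km
Only Point E has all residuals ≈ 0.

Point E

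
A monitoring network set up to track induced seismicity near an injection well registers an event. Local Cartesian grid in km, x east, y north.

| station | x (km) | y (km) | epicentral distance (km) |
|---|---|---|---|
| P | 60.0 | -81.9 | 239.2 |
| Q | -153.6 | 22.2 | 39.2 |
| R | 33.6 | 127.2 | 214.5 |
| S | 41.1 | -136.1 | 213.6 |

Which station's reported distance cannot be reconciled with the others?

P

Solve using three stations at a time. Using Q, R, S (subtract circle equations pairwise → linear system) gives (x, y) ≈ (-131.3, -10.0).
Distances from that point to each station vs reported:
  P: calculated 204.4 vs reported 239.2 → residual 34.8 km
  Q: calculated 39.2 vs reported 39.2 → residual 0.0 km
  R: calculated 214.5 vs reported 214.5 → residual 0.0 km
  S: calculated 213.6 vs reported 213.6 → residual 0.0 km
Q, R, S are mutually consistent (residuals ≈ 0); P is off by 34.8 km.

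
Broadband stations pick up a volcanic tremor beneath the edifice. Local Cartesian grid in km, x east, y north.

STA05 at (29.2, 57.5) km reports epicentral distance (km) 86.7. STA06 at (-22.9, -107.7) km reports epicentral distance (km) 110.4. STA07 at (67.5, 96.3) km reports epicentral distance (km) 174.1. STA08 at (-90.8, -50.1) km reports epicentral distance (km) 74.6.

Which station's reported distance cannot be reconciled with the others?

STA07

Solve using three stations at a time. Using STA05, STA06, STA08 (subtract circle equations pairwise → linear system) gives (x, y) ≈ (-37.2, 1.8).
Distances from that point to each station vs reported:
  STA05: calculated 86.7 vs reported 86.7 → residual 0.0 km
  STA06: calculated 110.4 vs reported 110.4 → residual 0.0 km
  STA07: calculated 141.1 vs reported 174.1 → residual 33.0 km
  STA08: calculated 74.6 vs reported 74.6 → residual 0.0 km
STA05, STA06, STA08 are mutually consistent (residuals ≈ 0); STA07 is off by 33.0 km.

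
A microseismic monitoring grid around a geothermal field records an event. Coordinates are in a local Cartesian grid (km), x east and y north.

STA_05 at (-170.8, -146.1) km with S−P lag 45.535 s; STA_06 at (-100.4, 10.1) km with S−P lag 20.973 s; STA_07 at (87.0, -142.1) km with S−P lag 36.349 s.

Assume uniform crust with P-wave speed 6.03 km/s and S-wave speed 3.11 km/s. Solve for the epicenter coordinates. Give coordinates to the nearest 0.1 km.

x ≈ 14.8 km, y ≈ 79.9 km

Distance from S−P lag: d = Δt · v_P v_S / (v_P − v_S) = Δt · (6.03·3.11)/(6.03−3.11) ≈ 6.4224·Δt.
So d_STA_05 = 292.44, d_STA_06 = 134.70, d_STA_07 = 233.45 km.
Circle about each station: (x + 170.8)² + (y + 146.1)² = 292.44²; (x + 100.4)² + (y − 10.1)² = 134.70²; (x − 87.0)² + (y + 142.1)² = 233.45².
Subtracting pairs of circle equations eliminates x²+y² and gives linear equations (the radical axes):
140.8 x + 312.4 y = 27041.38
515.6 x + 8.0 y = 8265.81
Solving the 2×2 system: x ≈ 14.8, y ≈ 79.9 km.
Check against STA_05 (with the unrounded x, y): √((x + 170.8)²+(y + 146.1)²) = 292.43 ≈ 292.44 km. ✓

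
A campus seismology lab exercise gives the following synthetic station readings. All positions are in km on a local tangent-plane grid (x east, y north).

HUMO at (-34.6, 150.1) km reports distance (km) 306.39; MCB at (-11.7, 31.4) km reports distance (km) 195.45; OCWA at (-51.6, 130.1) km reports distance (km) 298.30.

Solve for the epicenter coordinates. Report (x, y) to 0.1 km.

115.5 km east, -117.0 km north

Circle about each station: (x + 34.6)² + (y − 150.1)² = 306.39²; (x + 11.7)² + (y − 31.4)² = 195.45²; (x + 51.6)² + (y − 130.1)² = 298.30².
Subtracting the HUMO equation from the MCB and OCWA equations removes the quadratic terms:
45.8 x − 237.4 y = 33069.81
-34.0 x − 40.0 y = 753.34
Solving the 2×2 system: x ≈ 115.5, y ≈ -117.0 km.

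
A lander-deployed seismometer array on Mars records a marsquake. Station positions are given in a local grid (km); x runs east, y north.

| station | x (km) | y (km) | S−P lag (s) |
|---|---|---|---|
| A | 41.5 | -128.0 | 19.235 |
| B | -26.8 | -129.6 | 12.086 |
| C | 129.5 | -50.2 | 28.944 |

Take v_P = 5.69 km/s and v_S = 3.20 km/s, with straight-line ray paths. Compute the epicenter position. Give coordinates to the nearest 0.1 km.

x ≈ -81.9 km, y ≈ -60.5 km

Distance from S−P lag: d = Δt · v_P v_S / (v_P − v_S) = Δt · (5.69·3.20)/(5.69−3.20) ≈ 7.3124·Δt.
So d_A = 140.65, d_B = 88.38, d_C = 211.65 km.
Circle about each station: (x − 41.5)² + (y + 128.0)² = 140.65²; (x + 26.8)² + (y + 129.6)² = 88.38²; (x − 129.5)² + (y + 50.2)² = 211.65².
Subtracting pairs of circle equations eliminates x²+y² and gives linear equations (the radical axes):
-136.6 x − 3.2 y = 11379.55
176.0 x + 155.6 y = -23829.26
Solving the 2×2 system: x ≈ -81.9, y ≈ -60.5 km.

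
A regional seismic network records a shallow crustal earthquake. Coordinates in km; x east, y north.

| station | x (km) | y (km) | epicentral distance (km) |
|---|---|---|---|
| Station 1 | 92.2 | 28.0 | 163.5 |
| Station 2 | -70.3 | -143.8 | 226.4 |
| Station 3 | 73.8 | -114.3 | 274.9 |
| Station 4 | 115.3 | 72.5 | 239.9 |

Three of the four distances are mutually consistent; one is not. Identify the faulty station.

Station 1

Solve using three stations at a time. Using Station 2, Station 3, Station 4 (subtract circle equations pairwise → linear system) gives (x, y) ≈ (-124.6, 76.0).
Distances from that point to each station vs reported:
  Station 1: calculated 222.0 vs reported 163.5 → residual 58.5 km
  Station 2: calculated 226.4 vs reported 226.4 → residual 0.0 km
  Station 3: calculated 274.9 vs reported 274.9 → residual 0.0 km
  Station 4: calculated 239.9 vs reported 239.9 → residual 0.0 km
Station 2, Station 3, Station 4 are mutually consistent (residuals ≈ 0); Station 1 is off by 58.5 km.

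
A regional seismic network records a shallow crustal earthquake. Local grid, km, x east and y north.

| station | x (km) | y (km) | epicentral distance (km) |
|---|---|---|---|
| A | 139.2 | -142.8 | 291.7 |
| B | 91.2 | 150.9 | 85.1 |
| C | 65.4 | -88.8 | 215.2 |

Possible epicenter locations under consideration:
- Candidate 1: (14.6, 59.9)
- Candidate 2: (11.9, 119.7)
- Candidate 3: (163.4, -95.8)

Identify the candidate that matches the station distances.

For each candidate, compare |candidate − station| to the reported distance:
Candidate 1: residuals A 53.8, B 33.8, C 58.1 → max 58.1 km
Candidate 2: residuals A 0.0, B 0.1, C 0.1 → max 0.1 km
Candidate 3: residuals A 238.8, B 171.9, C 117.0 → max 238.8 km
Only Candidate 2 has all residuals ≈ 0.

Candidate 2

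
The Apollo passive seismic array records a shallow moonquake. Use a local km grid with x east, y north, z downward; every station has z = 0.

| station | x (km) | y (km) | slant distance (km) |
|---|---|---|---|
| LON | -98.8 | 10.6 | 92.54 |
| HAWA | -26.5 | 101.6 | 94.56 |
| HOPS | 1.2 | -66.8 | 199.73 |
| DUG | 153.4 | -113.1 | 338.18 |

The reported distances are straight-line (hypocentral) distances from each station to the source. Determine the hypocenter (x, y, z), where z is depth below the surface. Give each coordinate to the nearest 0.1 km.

Each station gives a sphere (x−x_i)² + (y−y_i)² + z² = d_i² (stations at z=0).
Subtracting the LON sphere from HAWA and HOPS: z² cancels, leaving linear equations in x and y:
144.6 x + 182.0 y = 773.07
200.0 x − 154.8 y = -36738.54
Solving: x ≈ -111.710, y ≈ 93.001 km (keep extra digits for the depth step; rounded: -111.7, 93.0).
Then from the LON sphere: z² = 92.54² − (x + 98.8)² − (y − 10.6)² with x = -111.710, y = 93.001, so z ≈ 40.088 ≈ 40.1 km.

x ≈ -111.7 km, y ≈ 93.0 km, depth ≈ 40.1 km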